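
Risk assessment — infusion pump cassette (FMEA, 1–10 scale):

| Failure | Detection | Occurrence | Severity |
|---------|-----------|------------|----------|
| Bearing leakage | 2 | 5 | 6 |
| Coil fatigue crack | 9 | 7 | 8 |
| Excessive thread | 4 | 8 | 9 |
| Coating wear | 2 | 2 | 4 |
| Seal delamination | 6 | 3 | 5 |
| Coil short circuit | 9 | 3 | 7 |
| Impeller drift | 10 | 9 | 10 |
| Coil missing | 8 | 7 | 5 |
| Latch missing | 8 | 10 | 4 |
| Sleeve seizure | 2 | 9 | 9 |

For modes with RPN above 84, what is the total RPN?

2733

RPN = Severity × Occurrence × Detection:
  Bearing leakage: 6 × 5 × 2 = 60
  Coil fatigue crack: 8 × 7 × 9 = 504
  Excessive thread: 9 × 8 × 4 = 288
  Coating wear: 4 × 2 × 2 = 16
  Seal delamination: 5 × 3 × 6 = 90
  Coil short circuit: 7 × 3 × 9 = 189
  Impeller drift: 10 × 9 × 10 = 900
  Coil missing: 5 × 7 × 8 = 280
  Latch missing: 4 × 10 × 8 = 320
  Sleeve seizure: 9 × 9 × 2 = 162
RPN > 84: Coil fatigue crack (504), Excessive thread (288), Seal delamination (90), Coil short circuit (189), Impeller drift (900), Coil missing (280), Latch missing (320), Sleeve seizure (162).
Sum: 504 + 288 + 90 + 189 + 900 + 280 + 320 + 162 = 2733.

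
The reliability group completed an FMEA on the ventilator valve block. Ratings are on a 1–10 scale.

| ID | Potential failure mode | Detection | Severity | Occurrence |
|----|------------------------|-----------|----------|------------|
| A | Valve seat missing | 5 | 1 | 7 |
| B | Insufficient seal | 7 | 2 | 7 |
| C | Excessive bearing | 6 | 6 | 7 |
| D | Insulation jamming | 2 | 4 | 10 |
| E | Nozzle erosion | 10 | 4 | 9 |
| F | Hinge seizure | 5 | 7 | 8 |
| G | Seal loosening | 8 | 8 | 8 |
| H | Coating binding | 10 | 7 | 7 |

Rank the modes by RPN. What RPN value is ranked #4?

RPN = Severity × Occurrence × Detection:
  A: 1 × 7 × 5 = 35
  B: 2 × 7 × 7 = 98
  C: 6 × 7 × 6 = 252
  D: 4 × 10 × 2 = 80
  E: 4 × 9 × 10 = 360
  F: 7 × 8 × 5 = 280
  G: 8 × 8 × 8 = 512
  H: 7 × 7 × 10 = 490
Sorted descending: 512, 490, 360, 280, 252, 98, 80, 35.
The fourth-highest RPN is 280 (F).

280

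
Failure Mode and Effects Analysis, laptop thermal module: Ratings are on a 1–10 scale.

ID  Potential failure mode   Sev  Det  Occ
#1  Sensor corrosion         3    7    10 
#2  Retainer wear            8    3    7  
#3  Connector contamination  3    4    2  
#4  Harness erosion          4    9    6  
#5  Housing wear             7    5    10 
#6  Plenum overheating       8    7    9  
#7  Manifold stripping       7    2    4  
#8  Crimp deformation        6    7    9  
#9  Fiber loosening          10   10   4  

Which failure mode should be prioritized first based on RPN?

RPN = Severity × Occurrence × Detection:
  #1: 3 × 10 × 7 = 210
  #2: 8 × 7 × 3 = 168
  #3: 3 × 2 × 4 = 24
  #4: 4 × 6 × 9 = 216
  #5: 7 × 10 × 5 = 350
  #6: 8 × 9 × 7 = 504
  #7: 7 × 4 × 2 = 56
  #8: 6 × 9 × 7 = 378
  #9: 10 × 4 × 10 = 400
Highest RPN is 504 → #6.

#6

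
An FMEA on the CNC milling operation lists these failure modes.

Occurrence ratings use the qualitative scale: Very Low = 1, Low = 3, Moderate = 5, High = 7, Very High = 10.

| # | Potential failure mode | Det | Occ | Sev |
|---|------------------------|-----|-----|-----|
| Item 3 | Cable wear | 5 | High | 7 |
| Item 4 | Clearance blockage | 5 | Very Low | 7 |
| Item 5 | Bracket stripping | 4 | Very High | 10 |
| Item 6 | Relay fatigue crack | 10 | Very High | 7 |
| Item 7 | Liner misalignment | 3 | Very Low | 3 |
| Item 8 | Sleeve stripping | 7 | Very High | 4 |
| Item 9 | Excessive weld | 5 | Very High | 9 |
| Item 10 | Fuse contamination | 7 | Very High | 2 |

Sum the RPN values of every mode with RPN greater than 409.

1150

RPN = Severity × Occurrence × Detection:
  Item 3: 7 × 7 × 5 = 245
  Item 4: 7 × 1 × 5 = 35
  Item 5: 10 × 10 × 4 = 400
  Item 6: 7 × 10 × 10 = 700
  Item 7: 3 × 1 × 3 = 9
  Item 8: 4 × 10 × 7 = 280
  Item 9: 9 × 10 × 5 = 450
  Item 10: 2 × 10 × 7 = 140
RPN > 409: Item 6 (700), Item 9 (450).
Sum: 700 + 450 = 1150.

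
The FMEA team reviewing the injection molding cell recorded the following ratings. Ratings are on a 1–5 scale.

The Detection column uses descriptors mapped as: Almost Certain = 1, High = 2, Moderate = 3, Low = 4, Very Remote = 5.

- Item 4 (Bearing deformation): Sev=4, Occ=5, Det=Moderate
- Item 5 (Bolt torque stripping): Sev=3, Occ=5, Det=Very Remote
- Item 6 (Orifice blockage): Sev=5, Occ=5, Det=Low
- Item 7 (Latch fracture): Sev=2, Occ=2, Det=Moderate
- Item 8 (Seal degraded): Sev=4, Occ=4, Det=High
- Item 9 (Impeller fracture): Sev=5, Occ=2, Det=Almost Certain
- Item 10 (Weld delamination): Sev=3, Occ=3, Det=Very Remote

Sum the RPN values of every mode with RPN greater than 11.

324

RPN = Severity × Occurrence × Detection:
  Item 4: 4 × 5 × 3 = 60
  Item 5: 3 × 5 × 5 = 75
  Item 6: 5 × 5 × 4 = 100
  Item 7: 2 × 2 × 3 = 12
  Item 8: 4 × 4 × 2 = 32
  Item 9: 5 × 2 × 1 = 10
  Item 10: 3 × 3 × 5 = 45
RPN > 11: Item 4 (60), Item 5 (75), Item 6 (100), Item 7 (12), Item 8 (32), Item 10 (45).
Sum: 60 + 75 + 100 + 12 + 32 + 45 = 324.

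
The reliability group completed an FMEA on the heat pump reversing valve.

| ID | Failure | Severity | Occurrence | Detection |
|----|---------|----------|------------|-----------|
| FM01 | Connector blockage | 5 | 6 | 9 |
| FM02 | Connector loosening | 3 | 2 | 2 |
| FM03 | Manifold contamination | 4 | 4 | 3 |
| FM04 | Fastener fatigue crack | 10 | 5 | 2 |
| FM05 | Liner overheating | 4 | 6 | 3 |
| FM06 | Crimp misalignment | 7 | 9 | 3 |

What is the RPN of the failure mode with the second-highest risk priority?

189

RPN = Severity × Occurrence × Detection:
  FM01: 5 × 6 × 9 = 270
  FM02: 3 × 2 × 2 = 12
  FM03: 4 × 4 × 3 = 48
  FM04: 10 × 5 × 2 = 100
  FM05: 4 × 6 × 3 = 72
  FM06: 7 × 9 × 3 = 189
Sorted descending: 270, 189, 100, 72, 48, 12.
The second-highest RPN is 189 (FM06).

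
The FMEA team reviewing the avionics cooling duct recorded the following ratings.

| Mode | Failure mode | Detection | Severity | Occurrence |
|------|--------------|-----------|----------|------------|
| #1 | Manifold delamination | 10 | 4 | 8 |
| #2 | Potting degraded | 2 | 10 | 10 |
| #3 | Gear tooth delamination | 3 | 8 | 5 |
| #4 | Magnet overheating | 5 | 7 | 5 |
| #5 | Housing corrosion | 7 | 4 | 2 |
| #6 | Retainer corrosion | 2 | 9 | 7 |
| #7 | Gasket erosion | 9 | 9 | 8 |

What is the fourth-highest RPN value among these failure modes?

RPN = Severity × Occurrence × Detection:
  #1: 4 × 8 × 10 = 320
  #2: 10 × 10 × 2 = 200
  #3: 8 × 5 × 3 = 120
  #4: 7 × 5 × 5 = 175
  #5: 4 × 2 × 7 = 56
  #6: 9 × 7 × 2 = 126
  #7: 9 × 8 × 9 = 648
Sorted descending: 648, 320, 200, 175, 126, 120, 56.
The fourth-highest RPN is 175 (#4).

175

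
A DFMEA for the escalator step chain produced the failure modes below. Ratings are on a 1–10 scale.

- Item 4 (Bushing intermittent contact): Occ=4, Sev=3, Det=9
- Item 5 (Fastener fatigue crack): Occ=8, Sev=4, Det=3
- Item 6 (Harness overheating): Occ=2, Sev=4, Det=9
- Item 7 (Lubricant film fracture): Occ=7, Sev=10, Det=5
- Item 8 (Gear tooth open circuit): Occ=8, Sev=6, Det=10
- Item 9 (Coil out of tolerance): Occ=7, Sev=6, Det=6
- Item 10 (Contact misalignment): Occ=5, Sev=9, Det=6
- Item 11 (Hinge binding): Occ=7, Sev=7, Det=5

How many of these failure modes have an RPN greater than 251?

4

RPN = Severity × Occurrence × Detection:
  Item 4: 3 × 4 × 9 = 108
  Item 5: 4 × 8 × 3 = 96
  Item 6: 4 × 2 × 9 = 72
  Item 7: 10 × 7 × 5 = 350
  Item 8: 6 × 8 × 10 = 480
  Item 9: 6 × 7 × 6 = 252
  Item 10: 9 × 5 × 6 = 270
  Item 11: 7 × 7 × 5 = 245
Modes with RPN > 251: Item 7 (350), Item 8 (480), Item 9 (252), Item 10 (270) → 4.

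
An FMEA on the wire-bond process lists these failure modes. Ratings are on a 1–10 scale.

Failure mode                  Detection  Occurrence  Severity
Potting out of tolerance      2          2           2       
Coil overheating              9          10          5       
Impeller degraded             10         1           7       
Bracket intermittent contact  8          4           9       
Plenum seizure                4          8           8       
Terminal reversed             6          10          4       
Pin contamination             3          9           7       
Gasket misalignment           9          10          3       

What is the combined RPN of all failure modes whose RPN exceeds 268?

RPN = Severity × Occurrence × Detection:
  Potting out of tolerance: 2 × 2 × 2 = 8
  Coil overheating: 5 × 10 × 9 = 450
  Impeller degraded: 7 × 1 × 10 = 70
  Bracket intermittent contact: 9 × 4 × 8 = 288
  Plenum seizure: 8 × 8 × 4 = 256
  Terminal reversed: 4 × 10 × 6 = 240
  Pin contamination: 7 × 9 × 3 = 189
  Gasket misalignment: 3 × 10 × 9 = 270
RPN > 268: Coil overheating (450), Bracket intermittent contact (288), Gasket misalignment (270).
Sum: 450 + 288 + 270 = 1008.

1008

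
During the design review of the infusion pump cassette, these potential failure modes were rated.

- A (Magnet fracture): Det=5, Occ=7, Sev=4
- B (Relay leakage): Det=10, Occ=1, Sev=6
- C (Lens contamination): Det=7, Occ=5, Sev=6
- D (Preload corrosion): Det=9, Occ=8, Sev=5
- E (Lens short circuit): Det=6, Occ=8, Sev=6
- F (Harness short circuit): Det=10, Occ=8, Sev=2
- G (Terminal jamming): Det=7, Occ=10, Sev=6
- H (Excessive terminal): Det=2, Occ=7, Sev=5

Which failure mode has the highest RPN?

RPN = Severity × Occurrence × Detection:
  A: 4 × 7 × 5 = 140
  B: 6 × 1 × 10 = 60
  C: 6 × 5 × 7 = 210
  D: 5 × 8 × 9 = 360
  E: 6 × 8 × 6 = 288
  F: 2 × 8 × 10 = 160
  G: 6 × 10 × 7 = 420
  H: 5 × 7 × 2 = 70
Highest RPN is 420 → G.

G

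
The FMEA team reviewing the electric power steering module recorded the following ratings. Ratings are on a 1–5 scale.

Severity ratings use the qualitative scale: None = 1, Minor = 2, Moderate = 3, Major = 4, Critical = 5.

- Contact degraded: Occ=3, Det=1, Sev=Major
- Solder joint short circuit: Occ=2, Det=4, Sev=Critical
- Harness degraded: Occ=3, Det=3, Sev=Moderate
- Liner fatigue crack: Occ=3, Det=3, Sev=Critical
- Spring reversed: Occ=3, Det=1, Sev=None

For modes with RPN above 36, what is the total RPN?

RPN = Severity × Occurrence × Detection:
  Contact degraded: 4 × 3 × 1 = 12
  Solder joint short circuit: 5 × 2 × 4 = 40
  Harness degraded: 3 × 3 × 3 = 27
  Liner fatigue crack: 5 × 3 × 3 = 45
  Spring reversed: 1 × 3 × 1 = 3
RPN > 36: Solder joint short circuit (40), Liner fatigue crack (45).
Sum: 40 + 45 = 85.

85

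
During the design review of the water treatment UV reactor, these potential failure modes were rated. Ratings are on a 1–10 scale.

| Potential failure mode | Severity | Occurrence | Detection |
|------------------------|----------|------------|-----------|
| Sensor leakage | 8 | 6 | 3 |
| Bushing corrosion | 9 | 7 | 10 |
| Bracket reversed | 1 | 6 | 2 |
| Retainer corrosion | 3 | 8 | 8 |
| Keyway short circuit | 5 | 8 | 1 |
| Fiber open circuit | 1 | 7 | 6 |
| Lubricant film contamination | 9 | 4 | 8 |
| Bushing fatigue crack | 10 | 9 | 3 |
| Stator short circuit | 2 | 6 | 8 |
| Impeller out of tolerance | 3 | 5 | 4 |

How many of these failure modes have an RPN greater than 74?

RPN = Severity × Occurrence × Detection:
  Sensor leakage: 8 × 6 × 3 = 144
  Bushing corrosion: 9 × 7 × 10 = 630
  Bracket reversed: 1 × 6 × 2 = 12
  Retainer corrosion: 3 × 8 × 8 = 192
  Keyway short circuit: 5 × 8 × 1 = 40
  Fiber open circuit: 1 × 7 × 6 = 42
  Lubricant film contamination: 9 × 4 × 8 = 288
  Bushing fatigue crack: 10 × 9 × 3 = 270
  Stator short circuit: 2 × 6 × 8 = 96
  Impeller out of tolerance: 3 × 5 × 4 = 60
Modes with RPN > 74: Sensor leakage (144), Bushing corrosion (630), Retainer corrosion (192), Lubricant film contamination (288), Bushing fatigue crack (270), Stator short circuit (96) → 6.

6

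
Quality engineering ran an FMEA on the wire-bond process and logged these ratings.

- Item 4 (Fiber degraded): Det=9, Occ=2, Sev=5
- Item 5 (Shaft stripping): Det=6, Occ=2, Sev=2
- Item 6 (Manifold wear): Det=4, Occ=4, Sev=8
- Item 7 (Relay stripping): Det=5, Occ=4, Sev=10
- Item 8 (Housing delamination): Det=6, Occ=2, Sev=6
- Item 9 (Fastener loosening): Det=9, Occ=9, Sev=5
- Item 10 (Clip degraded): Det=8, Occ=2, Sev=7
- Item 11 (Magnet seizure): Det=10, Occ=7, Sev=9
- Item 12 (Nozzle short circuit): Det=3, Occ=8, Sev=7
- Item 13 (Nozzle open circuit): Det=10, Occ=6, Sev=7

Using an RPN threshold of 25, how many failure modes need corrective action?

9

RPN = Severity × Occurrence × Detection:
  Item 4: 5 × 2 × 9 = 90
  Item 5: 2 × 2 × 6 = 24
  Item 6: 8 × 4 × 4 = 128
  Item 7: 10 × 4 × 5 = 200
  Item 8: 6 × 2 × 6 = 72
  Item 9: 5 × 9 × 9 = 405
  Item 10: 7 × 2 × 8 = 112
  Item 11: 9 × 7 × 10 = 630
  Item 12: 7 × 8 × 3 = 168
  Item 13: 7 × 6 × 10 = 420
Modes with RPN ≥ 25: Item 4 (90), Item 6 (128), Item 7 (200), Item 8 (72), Item 9 (405), Item 10 (112), Item 11 (630), Item 12 (168), Item 13 (420) → 9.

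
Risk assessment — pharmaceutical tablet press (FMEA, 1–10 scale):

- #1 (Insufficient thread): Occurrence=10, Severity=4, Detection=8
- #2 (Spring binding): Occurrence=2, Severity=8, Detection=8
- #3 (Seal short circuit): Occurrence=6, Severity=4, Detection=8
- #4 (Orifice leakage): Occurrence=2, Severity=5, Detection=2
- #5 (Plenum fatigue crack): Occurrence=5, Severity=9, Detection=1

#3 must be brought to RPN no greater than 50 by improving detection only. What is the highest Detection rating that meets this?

#3: S=4, O=6, D=8 → current RPN = 192.
Fixed product = 24. Need 24 × D ≤ 50, so D ≤ 50/24 = 2.08.
Maximum integer Detection rating = 2 (gives RPN 48; D=3 would give 72 > 50).

2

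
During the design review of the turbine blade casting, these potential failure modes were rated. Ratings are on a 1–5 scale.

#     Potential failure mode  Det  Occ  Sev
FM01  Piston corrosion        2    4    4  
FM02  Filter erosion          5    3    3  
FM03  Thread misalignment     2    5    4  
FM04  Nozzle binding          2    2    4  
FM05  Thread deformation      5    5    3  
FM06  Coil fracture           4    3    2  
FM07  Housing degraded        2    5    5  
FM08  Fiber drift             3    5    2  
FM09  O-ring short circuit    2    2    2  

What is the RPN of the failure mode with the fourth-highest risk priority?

40

RPN = Severity × Occurrence × Detection:
  FM01: 4 × 4 × 2 = 32
  FM02: 3 × 3 × 5 = 45
  FM03: 4 × 5 × 2 = 40
  FM04: 4 × 2 × 2 = 16
  FM05: 3 × 5 × 5 = 75
  FM06: 2 × 3 × 4 = 24
  FM07: 5 × 5 × 2 = 50
  FM08: 2 × 5 × 3 = 30
  FM09: 2 × 2 × 2 = 8
Sorted descending: 75, 50, 45, 40, 32, 30, 24, 16, 8.
The fourth-highest RPN is 40 (FM03).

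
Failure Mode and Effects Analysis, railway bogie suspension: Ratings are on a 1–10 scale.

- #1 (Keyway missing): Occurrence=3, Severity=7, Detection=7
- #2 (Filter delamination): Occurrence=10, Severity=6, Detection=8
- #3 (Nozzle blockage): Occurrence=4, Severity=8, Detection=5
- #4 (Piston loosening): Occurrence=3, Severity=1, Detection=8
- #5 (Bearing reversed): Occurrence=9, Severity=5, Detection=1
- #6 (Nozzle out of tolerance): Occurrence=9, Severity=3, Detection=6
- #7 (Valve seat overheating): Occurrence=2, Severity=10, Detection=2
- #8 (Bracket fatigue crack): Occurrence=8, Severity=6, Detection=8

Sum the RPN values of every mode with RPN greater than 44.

RPN = Severity × Occurrence × Detection:
  #1: 7 × 3 × 7 = 147
  #2: 6 × 10 × 8 = 480
  #3: 8 × 4 × 5 = 160
  #4: 1 × 3 × 8 = 24
  #5: 5 × 9 × 1 = 45
  #6: 3 × 9 × 6 = 162
  #7: 10 × 2 × 2 = 40
  #8: 6 × 8 × 8 = 384
RPN > 44: #1 (147), #2 (480), #3 (160), #5 (45), #6 (162), #8 (384).
Sum: 147 + 480 + 160 + 45 + 162 + 384 = 1378.

1378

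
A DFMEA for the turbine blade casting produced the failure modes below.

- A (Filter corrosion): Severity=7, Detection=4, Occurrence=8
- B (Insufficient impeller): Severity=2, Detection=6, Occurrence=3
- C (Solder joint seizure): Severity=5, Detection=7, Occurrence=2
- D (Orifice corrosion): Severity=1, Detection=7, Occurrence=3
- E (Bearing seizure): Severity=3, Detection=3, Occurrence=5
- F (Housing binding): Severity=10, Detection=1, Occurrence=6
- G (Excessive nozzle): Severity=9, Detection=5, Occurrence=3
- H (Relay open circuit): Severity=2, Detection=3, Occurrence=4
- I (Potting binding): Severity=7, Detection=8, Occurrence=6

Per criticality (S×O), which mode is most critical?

Criticality = Severity × Occurrence:
  A: 7 × 8 = 56
  B: 2 × 3 = 6
  C: 5 × 2 = 10
  D: 1 × 3 = 3
  E: 3 × 5 = 15
  F: 10 × 6 = 60
  G: 9 × 3 = 27
  H: 2 × 4 = 8
  I: 7 × 6 = 42
Highest criticality is 60 → F.

F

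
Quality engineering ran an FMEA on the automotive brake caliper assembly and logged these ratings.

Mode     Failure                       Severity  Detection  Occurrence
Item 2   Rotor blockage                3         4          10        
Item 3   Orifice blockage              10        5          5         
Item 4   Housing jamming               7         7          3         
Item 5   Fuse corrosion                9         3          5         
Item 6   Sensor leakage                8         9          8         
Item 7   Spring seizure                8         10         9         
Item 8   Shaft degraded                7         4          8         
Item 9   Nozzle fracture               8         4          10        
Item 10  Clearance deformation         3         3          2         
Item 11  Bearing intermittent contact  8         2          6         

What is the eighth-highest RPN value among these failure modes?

120

RPN = Severity × Occurrence × Detection:
  Item 2: 3 × 10 × 4 = 120
  Item 3: 10 × 5 × 5 = 250
  Item 4: 7 × 3 × 7 = 147
  Item 5: 9 × 5 × 3 = 135
  Item 6: 8 × 8 × 9 = 576
  Item 7: 8 × 9 × 10 = 720
  Item 8: 7 × 8 × 4 = 224
  Item 9: 8 × 10 × 4 = 320
  Item 10: 3 × 2 × 3 = 18
  Item 11: 8 × 6 × 2 = 96
Sorted descending: 720, 576, 320, 250, 224, 147, 135, 120, 96, 18.
The eighth-highest RPN is 120 (Item 2).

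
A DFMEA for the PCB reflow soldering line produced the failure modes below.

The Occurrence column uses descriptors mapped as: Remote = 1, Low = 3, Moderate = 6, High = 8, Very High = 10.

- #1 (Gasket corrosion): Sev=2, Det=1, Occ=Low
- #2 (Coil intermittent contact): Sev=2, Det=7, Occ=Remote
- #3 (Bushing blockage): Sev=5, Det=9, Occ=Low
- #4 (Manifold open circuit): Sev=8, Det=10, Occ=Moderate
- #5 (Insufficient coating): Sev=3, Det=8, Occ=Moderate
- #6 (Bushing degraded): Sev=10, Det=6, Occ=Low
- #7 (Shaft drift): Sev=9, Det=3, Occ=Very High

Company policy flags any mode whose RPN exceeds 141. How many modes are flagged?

RPN = Severity × Occurrence × Detection:
  #1: 2 × 3 × 1 = 6
  #2: 2 × 1 × 7 = 14
  #3: 5 × 3 × 9 = 135
  #4: 8 × 6 × 10 = 480
  #5: 3 × 6 × 8 = 144
  #6: 10 × 3 × 6 = 180
  #7: 9 × 10 × 3 = 270
Modes with RPN > 141: #4 (480), #5 (144), #6 (180), #7 (270) → 4.

4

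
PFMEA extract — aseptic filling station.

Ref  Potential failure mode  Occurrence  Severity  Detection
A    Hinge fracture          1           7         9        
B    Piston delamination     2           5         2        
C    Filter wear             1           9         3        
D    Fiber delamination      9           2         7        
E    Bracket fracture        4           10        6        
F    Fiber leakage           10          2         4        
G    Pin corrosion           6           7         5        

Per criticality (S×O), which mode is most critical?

Criticality = Severity × Occurrence:
  A: 7 × 1 = 7
  B: 5 × 2 = 10
  C: 9 × 1 = 9
  D: 2 × 9 = 18
  E: 10 × 4 = 40
  F: 2 × 10 = 20
  G: 7 × 6 = 42
Highest criticality is 42 → G.

G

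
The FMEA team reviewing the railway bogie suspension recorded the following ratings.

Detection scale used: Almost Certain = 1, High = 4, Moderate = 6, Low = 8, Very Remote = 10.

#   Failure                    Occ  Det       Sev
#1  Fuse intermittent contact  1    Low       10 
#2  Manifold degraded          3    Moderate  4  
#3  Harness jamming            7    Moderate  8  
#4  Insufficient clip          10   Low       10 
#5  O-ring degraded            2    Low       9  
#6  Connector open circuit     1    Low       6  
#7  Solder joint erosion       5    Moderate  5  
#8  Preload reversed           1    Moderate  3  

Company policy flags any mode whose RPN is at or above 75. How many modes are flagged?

RPN = Severity × Occurrence × Detection:
  #1: 10 × 1 × 8 = 80
  #2: 4 × 3 × 6 = 72
  #3: 8 × 7 × 6 = 336
  #4: 10 × 10 × 8 = 800
  #5: 9 × 2 × 8 = 144
  #6: 6 × 1 × 8 = 48
  #7: 5 × 5 × 6 = 150
  #8: 3 × 1 × 6 = 18
Modes with RPN ≥ 75: #1 (80), #3 (336), #4 (800), #5 (144), #7 (150) → 5.

5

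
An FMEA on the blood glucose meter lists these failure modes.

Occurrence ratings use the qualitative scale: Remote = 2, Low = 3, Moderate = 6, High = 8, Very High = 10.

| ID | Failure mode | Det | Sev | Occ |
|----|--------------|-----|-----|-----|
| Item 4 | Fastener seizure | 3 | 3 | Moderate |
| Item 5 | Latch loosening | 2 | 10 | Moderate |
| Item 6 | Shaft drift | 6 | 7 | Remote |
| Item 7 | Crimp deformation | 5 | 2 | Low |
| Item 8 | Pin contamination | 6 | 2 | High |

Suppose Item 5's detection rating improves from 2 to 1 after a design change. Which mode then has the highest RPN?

RPN = Severity × Occurrence × Detection:
  Item 4: 3 × 6 × 3 = 54
  Item 5: 10 × 6 × 2 = 120
  Item 6: 7 × 2 × 6 = 84
  Item 7: 2 × 3 × 5 = 30
  Item 8: 2 × 8 × 6 = 96
After action: Item 5 → 10 × 6 × 1 = 60.
Revised RPNs: Item 8=96, Item 6=84, Item 5=60, Item 4=54, Item 7=30.
Highest is now Item 8 (96).

Item 8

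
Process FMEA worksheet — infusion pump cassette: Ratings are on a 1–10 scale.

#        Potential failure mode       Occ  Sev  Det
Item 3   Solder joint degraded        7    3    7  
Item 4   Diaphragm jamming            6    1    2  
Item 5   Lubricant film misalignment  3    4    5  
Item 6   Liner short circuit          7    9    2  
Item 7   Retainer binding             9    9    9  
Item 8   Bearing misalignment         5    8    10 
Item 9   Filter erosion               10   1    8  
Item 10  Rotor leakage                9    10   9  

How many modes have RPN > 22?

RPN = Severity × Occurrence × Detection:
  Item 3: 3 × 7 × 7 = 147
  Item 4: 1 × 6 × 2 = 12
  Item 5: 4 × 3 × 5 = 60
  Item 6: 9 × 7 × 2 = 126
  Item 7: 9 × 9 × 9 = 729
  Item 8: 8 × 5 × 10 = 400
  Item 9: 1 × 10 × 8 = 80
  Item 10: 10 × 9 × 9 = 810
Modes with RPN > 22: Item 3 (147), Item 5 (60), Item 6 (126), Item 7 (729), Item 8 (400), Item 9 (80), Item 10 (810) → 7.

7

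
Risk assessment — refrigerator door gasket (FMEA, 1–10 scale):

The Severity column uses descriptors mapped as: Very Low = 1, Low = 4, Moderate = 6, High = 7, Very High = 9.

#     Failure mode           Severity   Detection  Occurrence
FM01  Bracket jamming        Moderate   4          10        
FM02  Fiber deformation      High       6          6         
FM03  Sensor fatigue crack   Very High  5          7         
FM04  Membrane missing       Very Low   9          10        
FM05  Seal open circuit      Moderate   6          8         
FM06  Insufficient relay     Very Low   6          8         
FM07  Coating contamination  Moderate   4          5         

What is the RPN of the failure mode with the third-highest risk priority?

RPN = Severity × Occurrence × Detection:
  FM01: 6 × 10 × 4 = 240
  FM02: 7 × 6 × 6 = 252
  FM03: 9 × 7 × 5 = 315
  FM04: 1 × 10 × 9 = 90
  FM05: 6 × 8 × 6 = 288
  FM06: 1 × 8 × 6 = 48
  FM07: 6 × 5 × 4 = 120
Sorted descending: 315, 288, 252, 240, 120, 90, 48.
The third-highest RPN is 252 (FM02).

252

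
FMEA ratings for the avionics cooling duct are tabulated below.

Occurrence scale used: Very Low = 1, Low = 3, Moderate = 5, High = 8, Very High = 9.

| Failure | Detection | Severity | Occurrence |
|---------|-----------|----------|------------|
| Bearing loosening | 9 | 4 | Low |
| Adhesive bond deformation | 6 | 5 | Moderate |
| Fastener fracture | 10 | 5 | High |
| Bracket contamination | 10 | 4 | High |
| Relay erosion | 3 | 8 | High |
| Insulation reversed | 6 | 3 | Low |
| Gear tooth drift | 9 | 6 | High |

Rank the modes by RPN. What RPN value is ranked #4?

RPN = Severity × Occurrence × Detection:
  Bearing loosening: 4 × 3 × 9 = 108
  Adhesive bond deformation: 5 × 5 × 6 = 150
  Fastener fracture: 5 × 8 × 10 = 400
  Bracket contamination: 4 × 8 × 10 = 320
  Relay erosion: 8 × 8 × 3 = 192
  Insulation reversed: 3 × 3 × 6 = 54
  Gear tooth drift: 6 × 8 × 9 = 432
Sorted descending: 432, 400, 320, 192, 150, 108, 54.
The fourth-highest RPN is 192 (Relay erosion).

192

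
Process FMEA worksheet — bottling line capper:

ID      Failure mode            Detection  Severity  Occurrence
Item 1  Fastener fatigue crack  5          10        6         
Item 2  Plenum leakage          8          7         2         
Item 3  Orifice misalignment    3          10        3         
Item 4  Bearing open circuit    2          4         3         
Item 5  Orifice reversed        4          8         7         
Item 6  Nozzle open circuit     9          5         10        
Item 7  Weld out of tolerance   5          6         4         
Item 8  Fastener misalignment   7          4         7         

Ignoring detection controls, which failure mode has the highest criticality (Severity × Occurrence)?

Criticality = Severity × Occurrence:
  Item 1: 10 × 6 = 60
  Item 2: 7 × 2 = 14
  Item 3: 10 × 3 = 30
  Item 4: 4 × 3 = 12
  Item 5: 8 × 7 = 56
  Item 6: 5 × 10 = 50
  Item 7: 6 × 4 = 24
  Item 8: 4 × 7 = 28
Highest criticality is 60 → Item 1.

Item 1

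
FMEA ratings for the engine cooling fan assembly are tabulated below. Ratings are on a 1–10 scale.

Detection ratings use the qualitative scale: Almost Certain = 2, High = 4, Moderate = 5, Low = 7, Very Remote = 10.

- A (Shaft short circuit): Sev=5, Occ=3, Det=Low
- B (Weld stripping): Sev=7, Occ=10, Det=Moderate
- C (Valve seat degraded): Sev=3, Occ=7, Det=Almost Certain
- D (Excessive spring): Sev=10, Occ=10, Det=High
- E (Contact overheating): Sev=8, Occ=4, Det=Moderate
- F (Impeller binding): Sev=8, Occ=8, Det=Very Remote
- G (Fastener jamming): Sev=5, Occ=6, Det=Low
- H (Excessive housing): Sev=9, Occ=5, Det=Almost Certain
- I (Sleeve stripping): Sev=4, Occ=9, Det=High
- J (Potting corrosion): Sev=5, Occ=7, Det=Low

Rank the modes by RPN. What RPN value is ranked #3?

350

RPN = Severity × Occurrence × Detection:
  A: 5 × 3 × 7 = 105
  B: 7 × 10 × 5 = 350
  C: 3 × 7 × 2 = 42
  D: 10 × 10 × 4 = 400
  E: 8 × 4 × 5 = 160
  F: 8 × 8 × 10 = 640
  G: 5 × 6 × 7 = 210
  H: 9 × 5 × 2 = 90
  I: 4 × 9 × 4 = 144
  J: 5 × 7 × 7 = 245
Sorted descending: 640, 400, 350, 245, 210, 160, 144, 105, 90, 42.
The third-highest RPN is 350 (B).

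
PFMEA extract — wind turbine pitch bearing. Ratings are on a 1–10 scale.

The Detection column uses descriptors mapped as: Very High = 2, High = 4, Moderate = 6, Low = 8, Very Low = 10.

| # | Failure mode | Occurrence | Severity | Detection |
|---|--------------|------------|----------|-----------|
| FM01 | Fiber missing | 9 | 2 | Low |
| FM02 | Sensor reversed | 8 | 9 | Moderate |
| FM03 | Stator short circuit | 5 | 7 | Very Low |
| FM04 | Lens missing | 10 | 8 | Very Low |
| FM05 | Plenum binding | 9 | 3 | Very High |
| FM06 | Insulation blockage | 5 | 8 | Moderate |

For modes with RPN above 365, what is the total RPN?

1232

RPN = Severity × Occurrence × Detection:
  FM01: 2 × 9 × 8 = 144
  FM02: 9 × 8 × 6 = 432
  FM03: 7 × 5 × 10 = 350
  FM04: 8 × 10 × 10 = 800
  FM05: 3 × 9 × 2 = 54
  FM06: 8 × 5 × 6 = 240
RPN > 365: FM02 (432), FM04 (800).
Sum: 432 + 800 = 1232.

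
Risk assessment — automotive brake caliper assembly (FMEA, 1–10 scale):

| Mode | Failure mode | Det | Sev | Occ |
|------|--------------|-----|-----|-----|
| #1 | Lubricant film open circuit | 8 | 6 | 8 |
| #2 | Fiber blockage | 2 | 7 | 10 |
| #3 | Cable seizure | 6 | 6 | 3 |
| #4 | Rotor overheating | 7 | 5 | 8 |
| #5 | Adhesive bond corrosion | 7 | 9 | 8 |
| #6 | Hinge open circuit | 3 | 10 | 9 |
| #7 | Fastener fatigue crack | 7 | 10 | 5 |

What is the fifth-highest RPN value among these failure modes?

270

RPN = Severity × Occurrence × Detection:
  #1: 6 × 8 × 8 = 384
  #2: 7 × 10 × 2 = 140
  #3: 6 × 3 × 6 = 108
  #4: 5 × 8 × 7 = 280
  #5: 9 × 8 × 7 = 504
  #6: 10 × 9 × 3 = 270
  #7: 10 × 5 × 7 = 350
Sorted descending: 504, 384, 350, 280, 270, 140, 108.
The fifth-highest RPN is 270 (#6).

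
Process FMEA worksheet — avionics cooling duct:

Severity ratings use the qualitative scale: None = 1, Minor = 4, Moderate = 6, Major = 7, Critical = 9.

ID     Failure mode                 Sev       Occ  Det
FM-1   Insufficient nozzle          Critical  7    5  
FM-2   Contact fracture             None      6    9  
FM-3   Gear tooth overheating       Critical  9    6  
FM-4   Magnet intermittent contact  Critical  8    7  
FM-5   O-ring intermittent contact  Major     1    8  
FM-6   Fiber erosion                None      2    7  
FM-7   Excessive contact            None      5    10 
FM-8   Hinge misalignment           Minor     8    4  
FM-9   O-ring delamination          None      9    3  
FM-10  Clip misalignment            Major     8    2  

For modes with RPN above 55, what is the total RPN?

RPN = Severity × Occurrence × Detection:
  FM-1: 9 × 7 × 5 = 315
  FM-2: 1 × 6 × 9 = 54
  FM-3: 9 × 9 × 6 = 486
  FM-4: 9 × 8 × 7 = 504
  FM-5: 7 × 1 × 8 = 56
  FM-6: 1 × 2 × 7 = 14
  FM-7: 1 × 5 × 10 = 50
  FM-8: 4 × 8 × 4 = 128
  FM-9: 1 × 9 × 3 = 27
  FM-10: 7 × 8 × 2 = 112
RPN > 55: FM-1 (315), FM-3 (486), FM-4 (504), FM-5 (56), FM-8 (128), FM-10 (112).
Sum: 315 + 486 + 504 + 56 + 128 + 112 = 1601.

1601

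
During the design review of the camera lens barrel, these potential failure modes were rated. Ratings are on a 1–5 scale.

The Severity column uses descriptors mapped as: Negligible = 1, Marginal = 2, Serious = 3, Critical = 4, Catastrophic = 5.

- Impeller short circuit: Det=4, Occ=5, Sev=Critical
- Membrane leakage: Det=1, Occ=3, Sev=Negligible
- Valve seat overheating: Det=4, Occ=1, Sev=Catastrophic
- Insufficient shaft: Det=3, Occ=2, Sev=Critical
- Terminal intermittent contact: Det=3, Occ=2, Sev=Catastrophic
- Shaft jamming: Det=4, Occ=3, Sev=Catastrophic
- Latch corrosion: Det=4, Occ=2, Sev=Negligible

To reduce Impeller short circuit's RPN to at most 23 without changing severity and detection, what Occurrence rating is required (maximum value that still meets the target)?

1

Impeller short circuit: S=4, O=5, D=4 → current RPN = 80.
Fixed product = 16. Need 16 × O ≤ 23, so O ≤ 23/16 = 1.44.
Maximum integer Occurrence rating = 1 (gives RPN 16; O=2 would give 32 > 23).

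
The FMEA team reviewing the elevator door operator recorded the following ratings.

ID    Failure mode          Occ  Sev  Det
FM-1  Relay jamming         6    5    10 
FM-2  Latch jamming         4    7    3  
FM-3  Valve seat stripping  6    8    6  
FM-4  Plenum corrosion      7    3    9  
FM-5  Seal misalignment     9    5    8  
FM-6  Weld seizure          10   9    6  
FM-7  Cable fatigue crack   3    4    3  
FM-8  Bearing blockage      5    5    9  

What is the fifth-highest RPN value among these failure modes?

RPN = Severity × Occurrence × Detection:
  FM-1: 5 × 6 × 10 = 300
  FM-2: 7 × 4 × 3 = 84
  FM-3: 8 × 6 × 6 = 288
  FM-4: 3 × 7 × 9 = 189
  FM-5: 5 × 9 × 8 = 360
  FM-6: 9 × 10 × 6 = 540
  FM-7: 4 × 3 × 3 = 36
  FM-8: 5 × 5 × 9 = 225
Sorted descending: 540, 360, 300, 288, 225, 189, 84, 36.
The fifth-highest RPN is 225 (FM-8).

225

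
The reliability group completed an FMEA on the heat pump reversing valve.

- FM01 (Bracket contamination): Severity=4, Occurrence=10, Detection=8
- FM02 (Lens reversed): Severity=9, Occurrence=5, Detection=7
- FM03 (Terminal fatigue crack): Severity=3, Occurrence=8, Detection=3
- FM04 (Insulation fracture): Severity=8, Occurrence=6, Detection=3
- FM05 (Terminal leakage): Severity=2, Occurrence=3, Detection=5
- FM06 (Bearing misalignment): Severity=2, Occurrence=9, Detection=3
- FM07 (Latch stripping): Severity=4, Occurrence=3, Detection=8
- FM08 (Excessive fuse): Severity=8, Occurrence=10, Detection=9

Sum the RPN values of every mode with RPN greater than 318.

1040

RPN = Severity × Occurrence × Detection:
  FM01: 4 × 10 × 8 = 320
  FM02: 9 × 5 × 7 = 315
  FM03: 3 × 8 × 3 = 72
  FM04: 8 × 6 × 3 = 144
  FM05: 2 × 3 × 5 = 30
  FM06: 2 × 9 × 3 = 54
  FM07: 4 × 3 × 8 = 96
  FM08: 8 × 10 × 9 = 720
RPN > 318: FM01 (320), FM08 (720).
Sum: 320 + 720 = 1040.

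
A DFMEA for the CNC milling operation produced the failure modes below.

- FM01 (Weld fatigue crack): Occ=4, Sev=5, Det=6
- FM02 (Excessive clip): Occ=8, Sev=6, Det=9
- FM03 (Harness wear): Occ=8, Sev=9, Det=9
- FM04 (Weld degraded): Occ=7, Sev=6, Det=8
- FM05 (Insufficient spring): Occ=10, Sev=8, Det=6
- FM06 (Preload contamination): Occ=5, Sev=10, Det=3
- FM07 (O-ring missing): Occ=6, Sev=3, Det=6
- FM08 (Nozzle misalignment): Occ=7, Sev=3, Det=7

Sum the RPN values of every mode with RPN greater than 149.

2046

RPN = Severity × Occurrence × Detection:
  FM01: 5 × 4 × 6 = 120
  FM02: 6 × 8 × 9 = 432
  FM03: 9 × 8 × 9 = 648
  FM04: 6 × 7 × 8 = 336
  FM05: 8 × 10 × 6 = 480
  FM06: 10 × 5 × 3 = 150
  FM07: 3 × 6 × 6 = 108
  FM08: 3 × 7 × 7 = 147
RPN > 149: FM02 (432), FM03 (648), FM04 (336), FM05 (480), FM06 (150).
Sum: 432 + 648 + 336 + 480 + 150 = 2046.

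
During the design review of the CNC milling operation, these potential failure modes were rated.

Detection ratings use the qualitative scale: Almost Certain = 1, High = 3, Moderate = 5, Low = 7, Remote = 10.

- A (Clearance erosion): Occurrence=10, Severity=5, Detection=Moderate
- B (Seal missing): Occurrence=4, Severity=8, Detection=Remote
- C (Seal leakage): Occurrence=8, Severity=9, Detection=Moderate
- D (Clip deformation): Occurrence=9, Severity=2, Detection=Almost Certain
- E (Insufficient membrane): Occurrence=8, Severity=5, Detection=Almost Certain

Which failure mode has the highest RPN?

RPN = Severity × Occurrence × Detection:
  A: 5 × 10 × 5 = 250
  B: 8 × 4 × 10 = 320
  C: 9 × 8 × 5 = 360
  D: 2 × 9 × 1 = 18
  E: 5 × 8 × 1 = 40
Highest RPN is 360 → C.

C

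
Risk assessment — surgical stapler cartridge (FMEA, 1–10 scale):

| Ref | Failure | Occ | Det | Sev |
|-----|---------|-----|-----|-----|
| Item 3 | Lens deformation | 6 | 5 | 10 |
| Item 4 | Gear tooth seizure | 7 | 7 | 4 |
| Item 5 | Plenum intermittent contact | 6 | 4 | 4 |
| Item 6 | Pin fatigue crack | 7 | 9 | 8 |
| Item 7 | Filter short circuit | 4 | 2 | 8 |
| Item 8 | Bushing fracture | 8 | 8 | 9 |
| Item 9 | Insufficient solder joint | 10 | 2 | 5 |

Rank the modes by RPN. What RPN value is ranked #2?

RPN = Severity × Occurrence × Detection:
  Item 3: 10 × 6 × 5 = 300
  Item 4: 4 × 7 × 7 = 196
  Item 5: 4 × 6 × 4 = 96
  Item 6: 8 × 7 × 9 = 504
  Item 7: 8 × 4 × 2 = 64
  Item 8: 9 × 8 × 8 = 576
  Item 9: 5 × 10 × 2 = 100
Sorted descending: 576, 504, 300, 196, 100, 96, 64.
The second-highest RPN is 504 (Item 6).

504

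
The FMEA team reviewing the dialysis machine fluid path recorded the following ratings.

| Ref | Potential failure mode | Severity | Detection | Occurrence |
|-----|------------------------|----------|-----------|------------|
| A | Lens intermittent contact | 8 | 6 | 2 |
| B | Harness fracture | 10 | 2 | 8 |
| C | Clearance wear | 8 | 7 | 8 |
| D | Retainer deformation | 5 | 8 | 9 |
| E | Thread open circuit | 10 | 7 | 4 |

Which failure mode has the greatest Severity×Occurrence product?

B

Criticality = Severity × Occurrence:
  A: 8 × 2 = 16
  B: 10 × 8 = 80
  C: 8 × 8 = 64
  D: 5 × 9 = 45
  E: 10 × 4 = 40
Highest criticality is 80 → B.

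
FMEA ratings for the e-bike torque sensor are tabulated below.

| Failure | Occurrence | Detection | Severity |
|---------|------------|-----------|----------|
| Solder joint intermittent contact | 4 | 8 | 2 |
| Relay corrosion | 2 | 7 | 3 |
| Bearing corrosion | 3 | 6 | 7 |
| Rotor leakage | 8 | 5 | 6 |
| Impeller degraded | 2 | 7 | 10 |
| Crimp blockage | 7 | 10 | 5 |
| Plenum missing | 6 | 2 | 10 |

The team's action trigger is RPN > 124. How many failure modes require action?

RPN = Severity × Occurrence × Detection:
  Solder joint intermittent contact: 2 × 4 × 8 = 64
  Relay corrosion: 3 × 2 × 7 = 42
  Bearing corrosion: 7 × 3 × 6 = 126
  Rotor leakage: 6 × 8 × 5 = 240
  Impeller degraded: 10 × 2 × 7 = 140
  Crimp blockage: 5 × 7 × 10 = 350
  Plenum missing: 10 × 6 × 2 = 120
Modes with RPN > 124: Bearing corrosion (126), Rotor leakage (240), Impeller degraded (140), Crimp blockage (350) → 4.

4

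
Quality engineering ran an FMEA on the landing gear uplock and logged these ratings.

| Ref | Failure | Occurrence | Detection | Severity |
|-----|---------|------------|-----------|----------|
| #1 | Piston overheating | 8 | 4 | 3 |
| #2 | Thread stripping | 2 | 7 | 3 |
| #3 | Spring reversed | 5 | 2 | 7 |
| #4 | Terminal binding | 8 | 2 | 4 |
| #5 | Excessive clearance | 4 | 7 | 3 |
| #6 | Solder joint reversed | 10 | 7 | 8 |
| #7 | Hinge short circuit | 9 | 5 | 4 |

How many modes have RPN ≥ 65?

5

RPN = Severity × Occurrence × Detection:
  #1: 3 × 8 × 4 = 96
  #2: 3 × 2 × 7 = 42
  #3: 7 × 5 × 2 = 70
  #4: 4 × 8 × 2 = 64
  #5: 3 × 4 × 7 = 84
  #6: 8 × 10 × 7 = 560
  #7: 4 × 9 × 5 = 180
Modes with RPN ≥ 65: #1 (96), #3 (70), #5 (84), #6 (560), #7 (180) → 5.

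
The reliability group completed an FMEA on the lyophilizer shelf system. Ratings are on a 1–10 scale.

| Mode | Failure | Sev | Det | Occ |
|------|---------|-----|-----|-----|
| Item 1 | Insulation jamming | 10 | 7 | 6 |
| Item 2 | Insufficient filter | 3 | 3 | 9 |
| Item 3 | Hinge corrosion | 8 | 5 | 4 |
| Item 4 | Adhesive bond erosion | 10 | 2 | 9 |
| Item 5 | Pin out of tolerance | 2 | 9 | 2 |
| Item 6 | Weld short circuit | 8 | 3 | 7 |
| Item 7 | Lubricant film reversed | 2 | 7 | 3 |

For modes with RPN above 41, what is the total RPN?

1051

RPN = Severity × Occurrence × Detection:
  Item 1: 10 × 6 × 7 = 420
  Item 2: 3 × 9 × 3 = 81
  Item 3: 8 × 4 × 5 = 160
  Item 4: 10 × 9 × 2 = 180
  Item 5: 2 × 2 × 9 = 36
  Item 6: 8 × 7 × 3 = 168
  Item 7: 2 × 3 × 7 = 42
RPN > 41: Item 1 (420), Item 2 (81), Item 3 (160), Item 4 (180), Item 6 (168), Item 7 (42).
Sum: 420 + 81 + 160 + 180 + 168 + 42 = 1051.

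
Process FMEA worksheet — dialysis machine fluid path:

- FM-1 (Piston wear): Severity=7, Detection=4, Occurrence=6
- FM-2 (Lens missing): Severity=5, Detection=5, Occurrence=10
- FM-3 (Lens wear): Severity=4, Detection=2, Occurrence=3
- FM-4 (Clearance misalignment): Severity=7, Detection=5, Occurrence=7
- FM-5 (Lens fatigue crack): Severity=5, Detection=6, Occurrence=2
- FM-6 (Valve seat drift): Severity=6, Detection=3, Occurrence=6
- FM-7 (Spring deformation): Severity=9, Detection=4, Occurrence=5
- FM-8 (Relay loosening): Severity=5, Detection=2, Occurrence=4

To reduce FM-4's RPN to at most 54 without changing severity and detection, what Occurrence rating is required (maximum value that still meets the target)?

FM-4: S=7, O=7, D=5 → current RPN = 245.
Fixed product = 35. Need 35 × O ≤ 54, so O ≤ 54/35 = 1.54.
Maximum integer Occurrence rating = 1 (gives RPN 35; O=2 would give 70 > 54).

1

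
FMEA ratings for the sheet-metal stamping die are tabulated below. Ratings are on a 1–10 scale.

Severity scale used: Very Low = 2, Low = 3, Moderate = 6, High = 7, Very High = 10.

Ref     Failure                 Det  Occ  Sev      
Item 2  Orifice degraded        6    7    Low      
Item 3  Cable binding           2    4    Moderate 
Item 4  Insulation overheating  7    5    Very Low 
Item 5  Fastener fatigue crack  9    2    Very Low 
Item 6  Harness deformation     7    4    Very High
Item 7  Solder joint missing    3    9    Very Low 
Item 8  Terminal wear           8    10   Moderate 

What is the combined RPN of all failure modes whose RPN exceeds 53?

1010

RPN = Severity × Occurrence × Detection:
  Item 2: 3 × 7 × 6 = 126
  Item 3: 6 × 4 × 2 = 48
  Item 4: 2 × 5 × 7 = 70
  Item 5: 2 × 2 × 9 = 36
  Item 6: 10 × 4 × 7 = 280
  Item 7: 2 × 9 × 3 = 54
  Item 8: 6 × 10 × 8 = 480
RPN > 53: Item 2 (126), Item 4 (70), Item 6 (280), Item 7 (54), Item 8 (480).
Sum: 126 + 70 + 280 + 54 + 480 = 1010.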